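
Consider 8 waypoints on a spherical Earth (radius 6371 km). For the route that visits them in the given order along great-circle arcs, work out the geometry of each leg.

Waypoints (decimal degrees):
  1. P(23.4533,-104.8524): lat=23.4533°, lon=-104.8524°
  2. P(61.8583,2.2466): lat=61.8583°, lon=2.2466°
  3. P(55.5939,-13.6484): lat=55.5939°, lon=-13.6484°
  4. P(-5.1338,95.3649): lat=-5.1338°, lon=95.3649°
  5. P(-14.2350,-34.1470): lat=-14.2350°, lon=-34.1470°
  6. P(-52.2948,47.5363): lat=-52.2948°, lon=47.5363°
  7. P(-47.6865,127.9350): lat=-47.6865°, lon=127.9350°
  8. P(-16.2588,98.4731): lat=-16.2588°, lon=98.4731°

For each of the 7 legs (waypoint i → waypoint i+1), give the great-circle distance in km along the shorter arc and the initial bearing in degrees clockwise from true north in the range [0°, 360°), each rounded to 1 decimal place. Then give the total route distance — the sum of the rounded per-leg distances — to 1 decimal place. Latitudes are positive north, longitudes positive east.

Leg 1: dist=8570.0 km, bearing=27.6°
Leg 2: dist=1146.9 km, bearing=239.8°
Leg 3: dist=11664.6 km, bearing=77.0°
Leg 4: dist=14045.6 km, bearing=248.1°
Leg 5: dist=8197.5 km, bearing=140.9°
Leg 6: dist=5468.3 km, bearing=118.7°
Leg 7: dist=4411.2 km, bearing=312.3°
Total: 53504.1 km

Leg 1: φ1=0.4093373, φ2=1.0796310, Δφ=0.6702937, Δλ=1.8692302 rad; a=sin²(Δφ/2)+cosφ1·cosφ2·sin²(Δλ/2)=0.3881346197; c=2·atan2(√a, √(1-a))=1.345155736; dist=6371·c=8569.987 ≈ 8570.0 km; running total=8570.0 km
Leg 1 bearing: y=sinΔλ·cosφ2=0.45080580, x=cosφ1·sinφ2-sinφ1·cosφ2·cosΔλ=0.86412885; θ=atan2(y, x)=27.5505° ≈ 27.6°
Leg 2: φ1=1.0796310, φ2=0.9702966, Δφ=-0.1093344, Δλ=-0.2774201 rad; a=sin²(Δφ/2)+cosφ1·cosφ2·sin²(Δλ/2)=0.0080805084; c=2·atan2(√a, √(1-a))=0.180026305; dist=6371·c=1146.948 ≈ 1146.9 km; running total=9716.9 km
Leg 2 bearing: y=sinΔλ·cosφ2=-0.15475456, x=cosφ1·sinφ2-sinφ1·cosφ2·cosΔλ=-0.09006598; θ=atan2(y, x)=-120.1991° <0 so +360° → 239.8009° ≈ 239.8°
Leg 3: φ1=0.9702966, φ2=-0.0896017, Δφ=-1.0598983, Δλ=1.9026410 rad; a=sin²(Δφ/2)+cosφ1·cosφ2·sin²(Δλ/2)=0.6285883571; c=2·atan2(√a, √(1-a))=1.830895835; dist=6371·c=11664.637 ≈ 11664.6 km; running total=21381.5 km
Leg 3 bearing: y=sinΔλ·cosφ2=0.94165029, x=cosφ1·sinφ2-sinφ1·cosφ2·cosΔλ=0.21715174; θ=atan2(y, x)=77.0142° ≈ 77.0°
Leg 4: φ1=-0.0896017, φ2=-0.2484476, Δφ=-0.1588459, Δλ=-2.2604091 rad; a=sin²(Δφ/2)+cosφ1·cosφ2·sin²(Δλ/2)=0.7961127428; c=2·atan2(√a, √(1-a))=2.204614302; dist=6371·c=14045.598 ≈ 14045.6 km; running total=35427.1 km
Leg 4 bearing: y=sinΔλ·cosφ2=-0.74780403, x=cosφ1·sinφ2-sinφ1·cosφ2·cosΔλ=-0.30009684; θ=atan2(y, x)=-111.8658° <0 so +360° → 248.1342° ≈ 248.1°
Leg 5: φ1=-0.2484476, φ2=-0.9127164, Δφ=-0.6642688, Δλ=1.4256425 rad; a=sin²(Δφ/2)+cosφ1·cosφ2·sin²(Δλ/2)=0.3598519704; c=2·atan2(√a, √(1-a))=1.286693809; dist=6371·c=8197.526 ≈ 8197.5 km; running total=43624.6 km
Leg 5 bearing: y=sinΔλ·cosφ2=0.60516707, x=cosφ1·sinφ2-sinφ1·cosφ2·cosΔλ=-0.74512209; θ=atan2(y, x)=140.9175° ≈ 140.9°
Leg 6: φ1=-0.9127164, φ2=-0.8322864, Δφ=0.0804300, Δλ=1.4032220 rad; a=sin²(Δφ/2)+cosφ1·cosφ2·sin²(Δλ/2)=0.1731408594; c=2·atan2(√a, √(1-a))=0.858308690; dist=6371·c=5468.285 ≈ 5468.3 km; running total=49092.9 km
Leg 6 bearing: y=sinΔλ·cosφ2=0.66375694, x=cosφ1·sinφ2-sinφ1·cosφ2·cosΔλ=-0.36342694; θ=atan2(y, x)=118.7020° ≈ 118.7°
Leg 7: φ1=-0.8322864, φ2=-0.2837696, Δφ=0.5485168, Δλ=-0.5142072 rad; a=sin²(Δφ/2)+cosφ1·cosφ2·sin²(Δλ/2)=0.1151370653; c=2·atan2(√a, √(1-a))=0.692384706; dist=6371·c=4411.183 ≈ 4411.2 km; running total=53504.1 km
Leg 7 bearing: y=sinΔλ·cosφ2=-0.47217428, x=cosφ1·sinφ2-sinφ1·cosφ2·cosΔλ=0.42962022; θ=atan2(y, x)=-47.7017° <0 so +360° → 312.2983° ≈ 312.3°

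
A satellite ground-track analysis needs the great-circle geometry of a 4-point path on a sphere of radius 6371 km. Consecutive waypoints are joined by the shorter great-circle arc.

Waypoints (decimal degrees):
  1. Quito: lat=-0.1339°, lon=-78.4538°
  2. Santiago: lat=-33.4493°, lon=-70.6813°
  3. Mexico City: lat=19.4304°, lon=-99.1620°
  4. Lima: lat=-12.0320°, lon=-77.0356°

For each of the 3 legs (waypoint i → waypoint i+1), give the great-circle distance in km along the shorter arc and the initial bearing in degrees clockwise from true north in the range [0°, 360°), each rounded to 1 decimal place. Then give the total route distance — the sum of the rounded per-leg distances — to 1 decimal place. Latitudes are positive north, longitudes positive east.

Leg 1: dist=3792.5 km, bearing=168.4°
Leg 2: dist=6610.7 km, bearing=328.5°
Leg 3: dist=4255.9 km, bearing=143.5°
Total: 14659.1 km

Leg 1: φ1=-0.0023370, φ2=-0.5838004, Δφ=-0.5814634, Δλ=0.1356557 rad; a=sin²(Δφ/2)+cosφ1·cosφ2·sin²(Δλ/2)=0.0860028601; c=2·atan2(√a, √(1-a))=0.595275085; dist=6371·c=3792.498 ≈ 3792.5 km; running total=3792.5 km
Leg 1 bearing: y=sinΔλ·cosφ2=0.11284075, x=cosφ1·sinφ2-sinφ1·cosφ2·cosΔλ=-0.54926536; θ=atan2(y, x)=168.3907° ≈ 168.4°
Leg 2: φ1=-0.5838004, φ2=0.3391245, Δφ=0.9229249, Δλ=-0.4970820 rad; a=sin²(Δφ/2)+cosφ1·cosφ2·sin²(Δλ/2)=0.2458680879; c=2·atan2(√a, √(1-a))=1.037628731; dist=6371·c=6610.733 ≈ 6610.7 km; running total=10403.2 km
Leg 2 bearing: y=sinΔλ·cosφ2=-0.44970360, x=cosφ1·sinφ2-sinφ1·cosφ2·cosΔλ=0.73446208; θ=atan2(y, x)=-31.4787° <0 so +360° → 328.5213° ≈ 328.5°
Leg 3: φ1=0.3391245, φ2=-0.2099980, Δφ=-0.5491225, Δλ=0.3861785 rad; a=sin²(Δφ/2)+cosφ1·cosφ2·sin²(Δλ/2)=0.1074709357; c=2·atan2(√a, √(1-a))=0.668006362; dist=6371·c=4255.869 ≈ 4255.9 km; running total=14659.1 km
Leg 3 bearing: y=sinΔλ·cosφ2=0.36837661, x=cosφ1·sinφ2-sinφ1·cosφ2·cosΔλ=-0.49797832; θ=atan2(y, x)=143.5080° ≈ 143.5°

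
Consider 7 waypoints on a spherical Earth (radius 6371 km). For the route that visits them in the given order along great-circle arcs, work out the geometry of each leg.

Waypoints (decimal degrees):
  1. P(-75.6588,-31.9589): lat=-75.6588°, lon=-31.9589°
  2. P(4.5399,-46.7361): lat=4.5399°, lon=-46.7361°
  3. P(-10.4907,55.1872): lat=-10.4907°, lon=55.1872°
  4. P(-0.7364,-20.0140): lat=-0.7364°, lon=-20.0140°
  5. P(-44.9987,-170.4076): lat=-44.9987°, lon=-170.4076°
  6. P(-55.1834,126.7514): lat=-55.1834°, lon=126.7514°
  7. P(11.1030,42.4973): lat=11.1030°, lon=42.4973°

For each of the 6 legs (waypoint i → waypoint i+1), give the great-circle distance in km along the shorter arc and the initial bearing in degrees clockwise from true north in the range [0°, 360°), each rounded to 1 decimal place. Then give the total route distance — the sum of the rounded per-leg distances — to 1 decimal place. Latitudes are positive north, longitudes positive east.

Leg 1: dist=8970.5 km, bearing=345.1°
Leg 2: dist=11400.6 km, bearing=99.8°
Leg 3: dist=8374.8 km, bearing=272.0°
Leg 4: dist=14152.5 km, bearing=206.0°
Leg 5: dist=4460.1 km, bearing=232.0°
Leg 6: dist=10658.6 km, bearing=281.0°
Total: 58017.1 km

Leg 1: φ1=-1.3204952, φ2=0.0792362, Δφ=1.3997314, Δλ=-0.2579108 rad; a=sin²(Δφ/2)+cosφ1·cosφ2·sin²(Δλ/2)=0.4189674921; c=2·atan2(√a, √(1-a))=1.408013351; dist=6371·c=8970.453 ≈ 8970.5 km; running total=8970.5 km
Leg 1 bearing: y=sinΔλ·cosφ2=-0.25426074, x=cosφ1·sinφ2-sinφ1·cosφ2·cosΔλ=0.95346023; θ=atan2(y, x)=-14.9317° <0 so +360° → 345.0683° ≈ 345.1°
Leg 2: φ1=0.0792362, φ2=-0.1830973, Δφ=-0.2623335, Δλ=1.7788972 rad; a=sin²(Δφ/2)+cosφ1·cosφ2·sin²(Δλ/2)=0.6084615766; c=2·atan2(√a, √(1-a))=1.789457790; dist=6371·c=11400.636 ≈ 11400.6 km; running total=20371.1 km
Leg 2 bearing: y=sinΔλ·cosφ2=0.96207016, x=cosφ1·sinφ2-sinφ1·cosφ2·cosΔλ=-0.16542477; θ=atan2(y, x)=99.7564° ≈ 99.8°
Leg 3: φ1=-0.1830973, φ2=-0.0128526, Δφ=0.1702447, Δλ=-1.3125085 rad; a=sin²(Δφ/2)+cosφ1·cosφ2·sin²(Δλ/2)=0.3732623607; c=2·atan2(√a, √(1-a))=1.314525147; dist=6371·c=8374.840 ≈ 8374.8 km; running total=28745.9 km
Leg 3 bearing: y=sinΔλ·cosφ2=-0.96674888, x=cosφ1·sinφ2-sinφ1·cosφ2·cosΔλ=0.03386558; θ=atan2(y, x)=-87.9937° <0 so +360° → 272.0063° ≈ 272.0°
Leg 4: φ1=-0.0128526, φ2=-0.7853755, Δφ=-0.7725229, Δλ=-2.6248635 rad; a=sin²(Δφ/2)+cosφ1·cosφ2·sin²(Δλ/2)=0.8028311030; c=2·atan2(√a, √(1-a))=2.221394139; dist=6371·c=14152.502 ≈ 14152.5 km; running total=42898.4 km
Leg 4 bearing: y=sinΔλ·cosφ2=-0.34934624, x=cosφ1·sinφ2-sinφ1·cosφ2·cosΔλ=-0.71493391; θ=atan2(y, x)=-153.9580° <0 so +360° → 206.0420° ≈ 206.0°
Leg 5: φ1=-0.7853755, φ2=-0.9631320, Δφ=-0.1777565, Δλ=5.1864030 rad; a=sin²(Δφ/2)+cosφ1·cosφ2·sin²(Δλ/2)=0.1176007595; c=2·atan2(√a, √(1-a))=0.700067841; dist=6371·c=4460.132 ≈ 4460.1 km; running total=47358.5 km
Leg 5 bearing: y=sinΔλ·cosφ2=-0.50800019, x=cosφ1·sinφ2-sinφ1·cosφ2·cosΔλ=-0.39625634; θ=atan2(y, x)=-127.9554° <0 so +360° → 232.0446° ≈ 232.0°
Leg 6: φ1=-0.9631320, φ2=0.1937839, Δφ=1.1569159, Δλ=-1.4705115 rad; a=sin²(Δφ/2)+cosφ1·cosφ2·sin²(Δλ/2)=0.5510038286; c=2·atan2(√a, √(1-a))=1.672981725; dist=6371·c=10658.567 ≈ 10658.6 km; running total=58017.1 km
Leg 6 bearing: y=sinΔλ·cosφ2=-0.97635231, x=cosφ1·sinφ2-sinφ1·cosφ2·cosΔλ=0.19060589; θ=atan2(y, x)=-78.9535° <0 so +360° → 281.0465° ≈ 281.0°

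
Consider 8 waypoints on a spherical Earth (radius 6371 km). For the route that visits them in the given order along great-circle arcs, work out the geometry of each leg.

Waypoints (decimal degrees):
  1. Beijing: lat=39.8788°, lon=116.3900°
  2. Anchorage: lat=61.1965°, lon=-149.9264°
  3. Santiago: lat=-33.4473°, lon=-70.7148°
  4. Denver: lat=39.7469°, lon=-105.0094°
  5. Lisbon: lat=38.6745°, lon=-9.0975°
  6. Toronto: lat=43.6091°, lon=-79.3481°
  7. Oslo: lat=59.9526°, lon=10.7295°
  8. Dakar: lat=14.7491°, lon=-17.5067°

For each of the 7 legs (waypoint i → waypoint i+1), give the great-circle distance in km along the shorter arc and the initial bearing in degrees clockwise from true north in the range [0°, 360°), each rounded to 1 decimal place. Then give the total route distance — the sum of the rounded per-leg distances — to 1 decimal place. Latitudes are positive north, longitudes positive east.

Leg 1: φ1=0.6960164, φ2=1.0680804, Δφ=0.3720641, Δλ=-4.6480980 rad; a=sin²(Δφ/2)+cosφ1·cosφ2·sin²(Δλ/2)=0.2309578115; c=2·atan2(√a, √(1-a))=1.002633552; dist=6371·c=6387.778 ≈ 6387.8 km; running total=6387.8 km
Leg 1 bearing: y=sinΔλ·cosφ2=0.48081181, x=cosφ1·sinφ2-sinφ1·cosφ2·cosΔλ=0.69230427; θ=atan2(y, x)=34.7803° ≈ 34.8°
Leg 2: φ1=1.0680804, φ2=-0.5837655, Δφ=-1.6518459, Δλ=1.3825032 rad; a=sin²(Δφ/2)+cosφ1·cosφ2·sin²(Δλ/2)=0.7038635319; c=2·atan2(√a, √(1-a))=1.990759760; dist=6371·c=12683.130 ≈ 12683.1 km; running total=19070.9 km
Leg 2 bearing: y=sinΔλ·cosφ2=0.81964538, x=cosφ1·sinφ2-sinφ1·cosφ2·cosΔλ=-0.40241782; θ=atan2(y, x)=116.1495° ≈ 116.1°
Leg 3: φ1=-0.5837655, φ2=0.6937143, Δφ=1.2774798, Δλ=-0.5985537 rad; a=sin²(Δφ/2)+cosφ1·cosφ2·sin²(Δλ/2)=0.4112015159; c=2·atan2(√a, √(1-a))=1.392252265; dist=6371·c=8870.039 ≈ 8870.0 km; running total=27940.9 km
Leg 3 bearing: y=sinΔλ·cosφ2=-0.43322203, x=cosφ1·sinφ2-sinφ1·cosφ2·cosΔλ=0.88361643; θ=atan2(y, x)=-26.1179° <0 so +360° → 333.8821° ≈ 333.9°
Leg 4: φ1=0.6937143, φ2=0.6749974, Δφ=-0.0187169, Δλ=1.6739784 rad; a=sin²(Δφ/2)+cosφ1·cosφ2·sin²(Δλ/2)=0.3311353610; c=2·atan2(√a, √(1-a))=1.226292947; dist=6371·c=7812.712 ≈ 7812.7 km; running total=35753.6 km
Leg 4 bearing: y=sinΔλ·cosφ2=0.77655636, x=cosφ1·sinφ2-sinφ1·cosφ2·cosΔλ=0.53188265; θ=atan2(y, x)=55.5918° ≈ 55.6°
Leg 5: φ1=0.6749974, φ2=0.7611224, Δφ=0.0861250, Δλ=-1.2261043 rad; a=sin²(Δφ/2)+cosφ1·cosφ2·sin²(Δλ/2)=0.1889877953; c=2·atan2(√a, √(1-a))=0.899470811; dist=6371·c=5730.529 ≈ 5730.5 km; running total=41484.1 km
Leg 5 bearing: y=sinΔλ·cosφ2=-0.68147265, x=cosφ1·sinφ2-sinφ1·cosφ2·cosΔλ=0.38559131; θ=atan2(y, x)=-60.4979° <0 so +360° → 299.5021° ≈ 299.5°
Leg 6: φ1=0.7611224, φ2=1.0463703, Δφ=0.2852479, Δλ=1.5721507 rad; a=sin²(Δφ/2)+cosφ1·cosφ2·sin²(Δλ/2)=0.2017244466; c=2·atan2(√a, √(1-a))=0.931599400; dist=6371·c=5935.220 ≈ 5935.2 km; running total=47419.3 km
Leg 6 bearing: y=sinΔλ·cosφ2=0.50071582, x=cosφ1·sinφ2-sinφ1·cosφ2·cosΔλ=0.62722440; θ=atan2(y, x)=38.6005° ≈ 38.6°
Leg 7: φ1=1.0463703, φ2=0.2574204, Δφ=-0.7889499, Δλ=-0.4928147 rad; a=sin²(Δφ/2)+cosφ1·cosφ2·sin²(Δλ/2)=0.1765143769; c=2·atan2(√a, √(1-a))=0.867190678; dist=6371·c=5524.872 ≈ 5524.9 km; running total=52944.2 km
Leg 7 bearing: y=sinΔλ·cosφ2=-0.45751857, x=cosφ1·sinφ2-sinφ1·cosφ2·cosΔλ=-0.61000407; θ=atan2(y, x)=-143.1292° <0 so +360° → 216.8708° ≈ 216.9°

Leg 1: dist=6387.8 km, bearing=34.8°
Leg 2: dist=12683.1 km, bearing=116.1°
Leg 3: dist=8870.0 km, bearing=333.9°
Leg 4: dist=7812.7 km, bearing=55.6°
Leg 5: dist=5730.5 km, bearing=299.5°
Leg 6: dist=5935.2 km, bearing=38.6°
Leg 7: dist=5524.9 km, bearing=216.9°
Total: 52944.2 km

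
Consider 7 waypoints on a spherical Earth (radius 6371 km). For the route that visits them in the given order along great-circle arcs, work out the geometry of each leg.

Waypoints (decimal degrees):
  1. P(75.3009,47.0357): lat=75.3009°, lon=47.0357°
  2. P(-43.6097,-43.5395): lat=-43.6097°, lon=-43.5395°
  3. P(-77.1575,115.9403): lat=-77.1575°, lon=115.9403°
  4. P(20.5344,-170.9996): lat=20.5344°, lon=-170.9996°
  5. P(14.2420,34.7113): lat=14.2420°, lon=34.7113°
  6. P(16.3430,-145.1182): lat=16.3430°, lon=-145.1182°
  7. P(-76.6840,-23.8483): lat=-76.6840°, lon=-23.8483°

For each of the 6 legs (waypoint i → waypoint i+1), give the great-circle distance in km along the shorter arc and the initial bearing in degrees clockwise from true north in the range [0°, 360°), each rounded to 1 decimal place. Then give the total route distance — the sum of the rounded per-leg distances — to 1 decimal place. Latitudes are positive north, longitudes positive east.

Leg 1: φ1=1.3142486, φ2=-0.7611329, Δφ=-2.0753815, Δλ=-1.5808355 rad; a=sin²(Δφ/2)+cosφ1·cosφ2·sin²(Δλ/2)=0.8345062346; c=2·atan2(√a, √(1-a))=2.303675655; dist=6371·c=14676.718 ≈ 14676.7 km; running total=14676.7 km
Leg 1 bearing: y=sinΔλ·cosφ2=-0.72401861, x=cosφ1·sinφ2-sinφ1·cosφ2·cosΔλ=-0.16798620; θ=atan2(y, x)=-103.0626° <0 so +360° → 256.9374° ≈ 256.9°
Leg 2: φ1=-0.7611329, φ2=-1.3466524, Δφ=-0.5855196, Δλ=2.7834476 rad; a=sin²(Δφ/2)+cosφ1·cosφ2·sin²(Δλ/2)=0.2391186389; c=2·atan2(√a, √(1-a))=1.021880401; dist=6371·c=6510.400 ≈ 6510.4 km; running total=21187.1 km
Leg 2 bearing: y=sinΔλ·cosφ2=0.07791461, x=cosφ1·sinφ2-sinφ1·cosφ2·cosΔλ=-0.84952515; θ=atan2(y, x)=174.7598° ≈ 174.8°
Leg 3: φ1=-1.3466524, φ2=0.3583929, Δφ=1.7050453, Δλ=-5.0080460 rad; a=sin²(Δφ/2)+cosφ1·cosφ2·sin²(Δλ/2)=0.6406735232; c=2·atan2(√a, √(1-a))=1.855993897; dist=6371·c=11824.537 ≈ 11824.5 km; running total=33011.6 km
Leg 3 bearing: y=sinΔλ·cosφ2=0.89582954, x=cosφ1·sinφ2-sinφ1·cosφ2·cosΔλ=0.34399605; θ=atan2(y, x)=68.9933° ≈ 69.0°
Leg 4: φ1=0.3583929, φ2=0.2485698, Δφ=-0.1098231, Δλ=3.5903325 rad; a=sin²(Δφ/2)+cosφ1·cosφ2·sin²(Δλ/2)=0.8657594608; c=2·atan2(√a, √(1-a))=2.391343365; dist=6371·c=15235.249 ≈ 15235.2 km; running total=48246.8 km
Leg 4 bearing: y=sinΔλ·cosφ2=-0.42049684, x=cosφ1·sinφ2-sinφ1·cosφ2·cosΔλ=0.53671452; θ=atan2(y, x)=-38.0774° <0 so +360° → 321.9226° ≈ 321.9°
Leg 5: φ1=0.2485698, φ2=0.2852392, Δφ=0.0366694, Δλ=-3.1386169 rad; a=sin²(Δφ/2)+cosφ1·cosφ2·sin²(Δλ/2)=0.9304355730; c=2·atan2(√a, √(1-a))=2.607775608; dist=6371·c=16614.138 ≈ 16614.1 km; running total=64860.9 km
Leg 5 bearing: y=sinΔλ·cosφ2=-0.00285554, x=cosφ1·sinφ2-sinφ1·cosφ2·cosΔλ=0.50881501; θ=atan2(y, x)=-0.3215° <0 so +360° → 359.6785° ≈ 359.7°
Leg 6: φ1=0.2852392, φ2=-1.3383883, Δφ=-1.6236274, Δλ=2.1165590 rad; a=sin²(Δφ/2)+cosφ1·cosφ2·sin²(Δλ/2)=0.6942720759; c=2·atan2(√a, √(1-a))=1.969847404; dist=6371·c=12549.898 ≈ 12549.9 km; running total=77410.8 km
Leg 6 bearing: y=sinΔλ·cosφ2=0.19686307, x=cosφ1·sinφ2-sinφ1·cosφ2·cosΔλ=-0.90015464; θ=atan2(y, x)=167.6637° ≈ 167.7°

Leg 1: dist=14676.7 km, bearing=256.9°
Leg 2: dist=6510.4 km, bearing=174.8°
Leg 3: dist=11824.5 km, bearing=69.0°
Leg 4: dist=15235.2 km, bearing=321.9°
Leg 5: dist=16614.1 km, bearing=359.7°
Leg 6: dist=12549.9 km, bearing=167.7°
Total: 77410.8 km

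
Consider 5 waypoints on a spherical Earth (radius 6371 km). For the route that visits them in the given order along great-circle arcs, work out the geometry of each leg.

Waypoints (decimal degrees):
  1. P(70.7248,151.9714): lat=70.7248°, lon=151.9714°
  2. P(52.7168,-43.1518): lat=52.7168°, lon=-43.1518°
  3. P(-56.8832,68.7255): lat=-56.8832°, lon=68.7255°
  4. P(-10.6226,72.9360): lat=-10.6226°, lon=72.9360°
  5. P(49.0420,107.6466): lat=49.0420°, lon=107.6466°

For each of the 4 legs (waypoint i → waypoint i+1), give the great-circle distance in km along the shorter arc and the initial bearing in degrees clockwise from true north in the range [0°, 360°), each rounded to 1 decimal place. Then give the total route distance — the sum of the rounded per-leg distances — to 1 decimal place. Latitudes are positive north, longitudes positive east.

Leg 1: dist=6236.0 km, bearing=11.0°
Leg 2: dist=15807.4 km, bearing=124.3°
Leg 3: dist=5156.7 km, bearing=5.7°
Leg 4: dist=7452.3 km, bearing=23.9°
Total: 34652.4 km

Leg 1: φ1=1.2343806, φ2=0.9200817, Δφ=-0.3142989, Δλ=-3.4055423 rad; a=sin²(Δφ/2)+cosφ1·cosφ2·sin²(Δλ/2)=0.2209939713; c=2·atan2(√a, √(1-a))=0.978808056; dist=6371·c=6235.986 ≈ 6236.0 km; running total=6236.0 km
Leg 1 bearing: y=sinΔλ·cosφ2=0.15803874, x=cosφ1·sinφ2-sinφ1·cosφ2·cosΔλ=0.81464489; θ=atan2(y, x)=10.9788° ≈ 11.0°
Leg 2: φ1=0.9200817, φ2=-0.9927991, Δφ=-1.9128809, Δλ=1.9526272 rad; a=sin²(Δφ/2)+cosφ1·cosφ2·sin²(Δλ/2)=0.8948620557; c=2·atan2(√a, √(1-a))=2.481155470; dist=6371·c=15807.442 ≈ 15807.4 km; running total=22043.4 km
Leg 2 bearing: y=sinΔλ·cosφ2=0.50700178, x=cosφ1·sinφ2-sinφ1·cosφ2·cosΔλ=-0.34537664; θ=atan2(y, x)=124.2632° ≈ 124.3°
Leg 3: φ1=-0.9927991, φ2=-0.1853993, Δφ=0.8073998, Δλ=0.0734871 rad; a=sin²(Δφ/2)+cosφ1·cosφ2·sin²(Δλ/2)=0.1550349488; c=2·atan2(√a, √(1-a))=0.809403839; dist=6371·c=5156.712 ≈ 5156.7 km; running total=27200.1 km
Leg 3 bearing: y=sinΔλ·cosφ2=0.07216273, x=cosφ1·sinφ2-sinφ1·cosφ2·cosΔλ=0.72027008; θ=atan2(y, x)=5.7213° ≈ 5.7°
Leg 4: φ1=-0.1853993, φ2=0.8559444, Δφ=1.0413437, Δλ=0.6058143 rad; a=sin²(Δφ/2)+cosφ1·cosφ2·sin²(Δλ/2)=0.3047972553; c=2·atan2(√a, √(1-a))=1.169724334; dist=6371·c=7452.314 ≈ 7452.3 km; running total=34652.4 km
Leg 4 bearing: y=sinΔλ·cosφ2=0.37326562, x=cosφ1·sinφ2-sinφ1·cosφ2·cosΔλ=0.84157966; θ=atan2(y, x)=23.9187° ≈ 23.9°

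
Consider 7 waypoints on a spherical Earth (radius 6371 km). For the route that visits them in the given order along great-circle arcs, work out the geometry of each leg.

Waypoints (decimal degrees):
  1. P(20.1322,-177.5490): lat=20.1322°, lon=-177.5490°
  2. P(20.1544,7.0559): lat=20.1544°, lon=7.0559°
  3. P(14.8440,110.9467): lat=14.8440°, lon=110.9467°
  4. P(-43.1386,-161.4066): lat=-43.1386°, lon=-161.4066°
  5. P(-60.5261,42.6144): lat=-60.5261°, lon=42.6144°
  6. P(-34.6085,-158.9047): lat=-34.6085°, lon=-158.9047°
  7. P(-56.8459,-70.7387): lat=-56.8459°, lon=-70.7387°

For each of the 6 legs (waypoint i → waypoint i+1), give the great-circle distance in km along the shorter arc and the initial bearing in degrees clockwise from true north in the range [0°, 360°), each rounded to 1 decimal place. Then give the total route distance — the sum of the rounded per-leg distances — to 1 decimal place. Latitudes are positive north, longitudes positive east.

Leg 1: φ1=0.3513732, φ2=0.3517606, Δφ=0.0003875, Δλ=3.2219633 rad; a=sin²(Δφ/2)+cosφ1·cosφ2·sin²(Δλ/2)=0.8799871999; c=2·atan2(√a, √(1-a))=2.434070053; dist=6371·c=15507.460 ≈ 15507.5 km; running total=15507.5 km
Leg 1 bearing: y=sinΔλ·cosφ2=-0.07536817, x=cosφ1·sinφ2-sinφ1·cosφ2·cosΔλ=0.64556839; θ=atan2(y, x)=-6.6590° <0 so +360° → 353.3410° ≈ 353.3°
Leg 2: φ1=0.3517606, φ2=0.2590767, Δφ=-0.0926840, Δλ=1.8132365 rad; a=sin²(Δφ/2)+cosφ1·cosφ2·sin²(Δλ/2)=0.5647903405; c=2·atan2(√a, √(1-a))=1.700742410; dist=6371·c=10835.430 ≈ 10835.4 km; running total=26342.9 km
Leg 2 bearing: y=sinΔλ·cosφ2=0.93835797, x=cosφ1·sinφ2-sinφ1·cosφ2·cosΔλ=0.32045774; θ=atan2(y, x)=71.1445° ≈ 71.1°
Leg 3: φ1=0.2590767, φ2=-0.7529106, Δφ=-1.0119873, Δλ=-4.7534618 rad; a=sin²(Δφ/2)+cosφ1·cosφ2·sin²(Δλ/2)=0.5731050356; c=2·atan2(√a, √(1-a))=1.717532406; dist=6371·c=10942.399 ≈ 10942.4 km; running total=37285.3 km
Leg 3 bearing: y=sinΔλ·cosφ2=0.72908638, x=cosφ1·sinφ2-sinφ1·cosφ2·cosΔλ=-0.66862221; θ=atan2(y, x)=132.5230° ≈ 132.5°
Leg 4: φ1=-0.7529106, φ2=-1.0563797, Δφ=-0.3034691, Δλ=3.5608382 rad; a=sin²(Δφ/2)+cosφ1·cosφ2·sin²(Δλ/2)=0.3663334457; c=2·atan2(√a, √(1-a))=1.300171984; dist=6371·c=8283.396 ≈ 8283.4 km; running total=45568.7 km
Leg 4 bearing: y=sinΔλ·cosφ2=-0.20029016, x=cosφ1·sinφ2-sinφ1·cosφ2·cosΔλ=-0.94255868; θ=atan2(y, x)=-168.0033° <0 so +360° → 191.9967° ≈ 192.0°
Leg 5: φ1=-1.0563797, φ2=-0.6040323, Δφ=0.4523475, Δλ=-3.5171718 rad; a=sin²(Δφ/2)+cosφ1·cosφ2·sin²(Δλ/2)=0.4411381779; c=2·atan2(√a, √(1-a))=1.452799053; dist=6371·c=9255.783 ≈ 9255.8 km; running total=54824.5 km
Leg 5 bearing: y=sinΔλ·cosφ2=0.30190487, x=cosφ1·sinφ2-sinφ1·cosφ2·cosΔλ=-0.94604154; θ=atan2(y, x)=162.3009° ≈ 162.3°
Leg 6: φ1=-0.6040323, φ2=-0.9921481, Δφ=-0.3881158, Δλ=1.5387870 rad; a=sin²(Δφ/2)+cosφ1·cosφ2·sin²(Δλ/2)=0.2550459158; c=2·atan2(√a, √(1-a))=1.058811916; dist=6371·c=6745.691 ≈ 6745.7 km; running total=61570.2 km
Leg 6 bearing: y=sinΔλ·cosφ2=0.54661256, x=cosφ1·sinφ2-sinφ1·cosφ2·cosΔλ=-0.67912053; θ=atan2(y, x)=141.1700° ≈ 141.2°

Leg 1: dist=15507.5 km, bearing=353.3°
Leg 2: dist=10835.4 km, bearing=71.1°
Leg 3: dist=10942.4 km, bearing=132.5°
Leg 4: dist=8283.4 km, bearing=192.0°
Leg 5: dist=9255.8 km, bearing=162.3°
Leg 6: dist=6745.7 km, bearing=141.2°
Total: 61570.2 km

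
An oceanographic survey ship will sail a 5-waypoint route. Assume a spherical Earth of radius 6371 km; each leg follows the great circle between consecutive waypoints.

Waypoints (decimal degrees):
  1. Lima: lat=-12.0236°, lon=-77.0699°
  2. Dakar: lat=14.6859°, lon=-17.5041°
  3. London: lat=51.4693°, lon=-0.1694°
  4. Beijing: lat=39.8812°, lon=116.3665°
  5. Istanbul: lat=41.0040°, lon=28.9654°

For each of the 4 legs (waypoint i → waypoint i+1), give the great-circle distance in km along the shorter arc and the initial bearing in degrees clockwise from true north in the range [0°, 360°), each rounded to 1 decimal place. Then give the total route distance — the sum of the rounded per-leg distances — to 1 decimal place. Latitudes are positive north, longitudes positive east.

Leg 1: φ1=-0.2098514, φ2=0.2563173, Δφ=0.4661687, Δλ=1.0396193 rad; a=sin²(Δφ/2)+cosφ1·cosφ2·sin²(Δλ/2)=0.2867809516; c=2·atan2(√a, √(1-a))=1.130245130; dist=6371·c=7200.792 ≈ 7200.8 km; running total=7200.8 km
Leg 1 bearing: y=sinΔλ·cosφ2=0.83404316, x=cosφ1·sinφ2-sinφ1·cosφ2·cosΔλ=0.35003222; θ=atan2(y, x)=67.2331° ≈ 67.2°
Leg 2: φ1=0.2563173, φ2=0.8983087, Δφ=0.6419914, Δλ=0.3025476 rad; a=sin²(Δφ/2)+cosφ1·cosφ2·sin²(Δλ/2)=0.1132320510; c=2·atan2(√a, √(1-a))=0.686394711; dist=6371·c=4373.021 ≈ 4373.0 km; running total=11573.8 km
Leg 2 bearing: y=sinΔλ·cosφ2=0.18560505, x=cosφ1·sinφ2-sinφ1·cosφ2·cosΔλ=0.60596450; θ=atan2(y, x)=17.0297° ≈ 17.0°
Leg 3: φ1=0.8983087, φ2=0.6960582, Δφ=-0.2022505, Δλ=2.0339352 rad; a=sin²(Δφ/2)+cosφ1·cosφ2·sin²(Δλ/2)=0.3559843208; c=2·atan2(√a, √(1-a))=1.278625889; dist=6371·c=8146.126 ≈ 8146.1 km; running total=19719.9 km
Leg 3 bearing: y=sinΔλ·cosφ2=0.68653610, x=cosφ1·sinφ2-sinφ1·cosφ2·cosΔλ=0.66761225; θ=atan2(y, x)=45.8006° ≈ 45.8°
Leg 4: φ1=0.6960582, φ2=0.7156548, Δφ=0.0195966, Δλ=-1.5254370 rad; a=sin²(Δφ/2)+cosφ1·cosφ2·sin²(Δλ/2)=0.2765217422; c=2·atan2(√a, √(1-a))=1.107436121; dist=6371·c=7055.476 ≈ 7055.5 km; running total=26775.4 km
Leg 4 bearing: y=sinΔλ·cosφ2=-0.75388756, x=cosφ1·sinφ2-sinφ1·cosφ2·cosΔλ=0.48154275; θ=atan2(y, x)=-57.4318° <0 so +360° → 302.5682° ≈ 302.6°

Leg 1: dist=7200.8 km, bearing=67.2°
Leg 2: dist=4373.0 km, bearing=17.0°
Leg 3: dist=8146.1 km, bearing=45.8°
Leg 4: dist=7055.5 km, bearing=302.6°
Total: 26775.4 km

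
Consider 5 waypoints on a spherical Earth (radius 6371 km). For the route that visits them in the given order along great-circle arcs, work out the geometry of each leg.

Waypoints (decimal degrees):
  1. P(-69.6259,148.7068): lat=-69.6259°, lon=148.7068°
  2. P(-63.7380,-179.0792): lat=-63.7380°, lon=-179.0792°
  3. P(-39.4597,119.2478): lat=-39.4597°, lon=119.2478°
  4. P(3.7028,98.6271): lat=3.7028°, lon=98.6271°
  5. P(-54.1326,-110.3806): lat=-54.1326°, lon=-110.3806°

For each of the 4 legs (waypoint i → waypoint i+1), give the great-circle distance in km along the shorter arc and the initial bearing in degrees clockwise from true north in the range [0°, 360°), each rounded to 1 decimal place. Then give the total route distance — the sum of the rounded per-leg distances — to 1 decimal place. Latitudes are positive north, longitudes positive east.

Leg 1: dist=1537.8 km, bearing=80.7°
Leg 2: dist=4775.0 km, bearing=274.0°
Leg 3: dist=5243.1 km, bearing=331.4°
Leg 4: dist=13822.7 km, bearing=159.9°
Total: 25378.6 km

Leg 1: φ1=-1.2152012, φ2=-1.1124380, Δφ=0.1027632, Δλ=-5.7209449 rad; a=sin²(Δφ/2)+cosφ1·cosφ2·sin²(Δλ/2)=0.0144945553; c=2·atan2(√a, √(1-a))=0.241372181; dist=6371·c=1537.782 ≈ 1537.8 km; running total=1537.8 km
Leg 1 bearing: y=sinΔλ·cosφ2=0.23587672, x=cosφ1·sinφ2-sinφ1·cosφ2·cosΔλ=0.03873015; θ=atan2(y, x)=80.6754° ≈ 80.7°
Leg 2: φ1=-1.1124380, φ2=-0.6887017, Δφ=0.4237363, Δλ=5.2067884 rad; a=sin²(Δφ/2)+cosφ1·cosφ2·sin²(Δλ/2)=0.1339815532; c=2·atan2(√a, √(1-a))=0.749489289; dist=6371·c=4774.996 ≈ 4775.0 km; running total=6312.8 km
Leg 2 bearing: y=sinΔλ·cosφ2=-0.67961916, x=cosφ1·sinφ2-sinφ1·cosφ2·cosΔλ=0.04732632; θ=atan2(y, x)=-86.0166° <0 so +360° → 273.9834° ≈ 274.0°
Leg 3: φ1=-0.6887017, φ2=0.0646261, Δφ=0.7533277, Δλ=-0.3598991 rad; a=sin²(Δφ/2)+cosφ1·cosφ2·sin²(Δλ/2)=0.1599725257; c=2·atan2(√a, √(1-a))=0.822958747; dist=6371·c=5243.070 ≈ 5243.1 km; running total=11555.9 km
Leg 3 bearing: y=sinΔλ·cosφ2=-0.35144462, x=cosφ1·sinφ2-sinφ1·cosφ2·cosΔλ=0.64343760; θ=atan2(y, x)=-28.6433° <0 so +360° → 331.3567° ≈ 331.4°
Leg 4: φ1=0.0646261, φ2=-0.9447921, Δφ=-1.0094182, Δλ=-3.6478725 rad; a=sin²(Δφ/2)+cosφ1·cosφ2·sin²(Δλ/2)=0.7818383347; c=2·atan2(√a, √(1-a))=2.169626599; dist=6371·c=13822.691 ≈ 13822.7 km; running total=25378.6 km
Leg 4 bearing: y=sinΔλ·cosφ2=0.28412433, x=cosφ1·sinφ2-sinφ1·cosφ2·cosΔλ=-0.77559137; θ=atan2(y, x)=159.8806° ≈ 159.9°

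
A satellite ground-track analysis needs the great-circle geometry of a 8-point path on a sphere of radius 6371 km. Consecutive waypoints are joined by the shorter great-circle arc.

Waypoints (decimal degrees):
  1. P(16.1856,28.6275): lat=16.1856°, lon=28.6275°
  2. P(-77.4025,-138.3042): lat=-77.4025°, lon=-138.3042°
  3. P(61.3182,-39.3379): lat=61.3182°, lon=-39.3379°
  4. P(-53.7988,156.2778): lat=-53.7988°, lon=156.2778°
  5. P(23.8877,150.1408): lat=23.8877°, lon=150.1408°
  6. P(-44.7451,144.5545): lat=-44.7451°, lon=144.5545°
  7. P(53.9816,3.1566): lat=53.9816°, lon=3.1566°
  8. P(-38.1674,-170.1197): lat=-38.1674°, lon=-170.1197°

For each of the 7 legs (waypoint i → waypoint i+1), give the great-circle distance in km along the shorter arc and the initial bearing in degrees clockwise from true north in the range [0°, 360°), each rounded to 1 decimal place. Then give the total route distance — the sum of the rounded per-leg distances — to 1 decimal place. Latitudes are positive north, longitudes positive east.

Leg 1: φ1=0.2824920, φ2=-1.3509285, Δφ=-1.6334205, Δλ=-2.9135078 rad; a=sin²(Δφ/2)+cosφ1·cosφ2·sin²(Δλ/2)=0.7380352612; c=2·atan2(√a, √(1-a))=2.066977281; dist=6371·c=13168.712 ≈ 13168.7 km; running total=13168.7 km
Leg 1 bearing: y=sinΔλ·cosφ2=-0.04931526, x=cosφ1·sinφ2-sinφ1·cosφ2·cosΔλ=-0.87802327; θ=atan2(y, x)=-176.7853° <0 so +360° → 183.2147° ≈ 183.2°
Leg 2: φ1=-1.3509285, φ2=1.0702045, Δφ=2.4211330, Δλ=1.7272878 rad; a=sin²(Δφ/2)+cosφ1·cosφ2·sin²(Δλ/2)=0.9362464928; c=2·atan2(√a, √(1-a))=2.631077664; dist=6371·c=16762.596 ≈ 16762.6 km; running total=29931.3 km
Leg 2 bearing: y=sinΔλ·cosφ2=0.47408001, x=cosφ1·sinφ2-sinφ1·cosφ2·cosΔλ=0.11833907; θ=atan2(y, x)=75.9843° ≈ 76.0°
Leg 3: φ1=1.0702045, φ2=-0.9389662, Δφ=-2.0091707, Δλ=3.4141380 rad; a=sin²(Δφ/2)+cosφ1·cosφ2·sin²(Δλ/2)=0.9904687707; c=2·atan2(√a, √(1-a))=2.946025114; dist=6371·c=18769.126 ≈ 18769.1 km; running total=48700.4 km
Leg 3 bearing: y=sinΔλ·cosφ2=-0.15898599, x=cosφ1·sinφ2-sinφ1·cosφ2·cosΔλ=0.11173628; θ=atan2(y, x)=-54.9002° <0 so +360° → 305.0998° ≈ 305.1°
Leg 4: φ1=-0.9389662, φ2=0.4169190, Δφ=1.3558852, Δλ=-0.1071109 rad; a=sin²(Δφ/2)+cosφ1·cosφ2·sin²(Δλ/2)=0.3949171305; c=2·atan2(√a, √(1-a))=1.359051845; dist=6371·c=8658.519 ≈ 8658.5 km; running total=57358.9 km
Leg 4 bearing: y=sinΔλ·cosφ2=-0.09774868, x=cosφ1·sinφ2-sinφ1·cosφ2·cosΔλ=0.97276696; θ=atan2(y, x)=-5.7381° <0 so +360° → 354.2619° ≈ 354.3°
Leg 5: φ1=0.4169190, φ2=-0.7809493, Δφ=-1.1978683, Δλ=-0.0974993 rad; a=sin²(Δφ/2)+cosφ1·cosφ2·sin²(Δλ/2)=0.3193702494; c=2·atan2(√a, √(1-a))=1.201178064; dist=6371·c=7652.705 ≈ 7652.7 km; running total=65011.6 km
Leg 5 bearing: y=sinΔλ·cosφ2=-0.06913880, x=cosφ1·sinφ2-sinφ1·cosφ2·cosΔλ=-0.92989860; θ=atan2(y, x)=-175.7478° <0 so +360° → 184.2522° ≈ 184.3°
Leg 6: φ1=-0.7809493, φ2=0.9421567, Δφ=1.7231060, Δλ=-2.4678589 rad; a=sin²(Δφ/2)+cosφ1·cosφ2·sin²(Δλ/2)=0.9478876466; c=2·atan2(√a, √(1-a))=2.680968640; dist=6371·c=17080.451 ≈ 17080.5 km; running total=82092.1 km
Leg 6 bearing: y=sinΔλ·cosφ2=-0.36688614, x=cosφ1·sinφ2-sinφ1·cosφ2·cosΔλ=0.25096052; θ=atan2(y, x)=-55.6268° <0 so +360° → 304.3732° ≈ 304.4°
Leg 7: φ1=0.9421567, φ2=-0.6661468, Δφ=-1.6083035, Δλ=-3.0242420 rad; a=sin²(Δφ/2)+cosφ1·cosφ2·sin²(Δλ/2)=0.9794853725; c=2·atan2(√a, √(1-a))=2.854145502; dist=6371·c=18183.761 ≈ 18183.8 km; running total=100275.9 km
Leg 7 bearing: y=sinΔλ·cosφ2=-0.09205052, x=cosφ1·sinφ2-sinφ1·cosφ2·cosΔλ=0.26814513; θ=atan2(y, x)=-18.9466° <0 so +360° → 341.0534° ≈ 341.1°

Leg 1: dist=13168.7 km, bearing=183.2°
Leg 2: dist=16762.6 km, bearing=76.0°
Leg 3: dist=18769.1 km, bearing=305.1°
Leg 4: dist=8658.5 km, bearing=354.3°
Leg 5: dist=7652.7 km, bearing=184.3°
Leg 6: dist=17080.5 km, bearing=304.4°
Leg 7: dist=18183.8 km, bearing=341.1°
Total: 100275.9 km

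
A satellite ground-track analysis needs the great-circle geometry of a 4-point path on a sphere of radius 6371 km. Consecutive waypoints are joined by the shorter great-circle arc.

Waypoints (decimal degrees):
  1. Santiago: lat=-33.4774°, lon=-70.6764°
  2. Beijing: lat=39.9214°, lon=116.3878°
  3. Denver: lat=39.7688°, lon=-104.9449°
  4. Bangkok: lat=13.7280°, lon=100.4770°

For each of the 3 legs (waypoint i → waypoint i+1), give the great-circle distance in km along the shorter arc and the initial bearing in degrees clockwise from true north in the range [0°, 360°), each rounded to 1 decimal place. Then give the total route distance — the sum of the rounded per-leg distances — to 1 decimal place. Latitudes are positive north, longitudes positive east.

Leg 1: dist=19061.8 km, bearing=320.8°
Leg 2: dist=10212.2 km, bearing=30.5°
Leg 3: dist=13510.7 km, bearing=330.7°
Total: 42784.7 km

Leg 1: φ1=-0.5842909, φ2=0.6967599, Δφ=1.2810507, Δλ=3.2648862 rad; a=sin²(Δφ/2)+cosφ1·cosφ2·sin²(Δλ/2)=0.9944130404; c=2·atan2(√a, √(1-a))=2.991961168; dist=6371·c=19061.785 ≈ 19061.8 km; running total=19061.8 km
Leg 1 bearing: y=sinΔλ·cosφ2=-0.09431759, x=cosφ1·sinφ2-sinφ1·cosφ2·cosΔλ=0.11544338; θ=atan2(y, x)=-39.2489° <0 so +360° → 320.7511° ≈ 320.8°
Leg 2: φ1=0.6967599, φ2=0.6940965, Δφ=-0.0026634, Δλ=-3.8629844 rad; a=sin²(Δφ/2)+cosφ1·cosφ2·sin²(Δλ/2)=0.5160613489; c=2·atan2(√a, √(1-a))=1.602924552; dist=6371·c=10212.232 ≈ 10212.2 km; running total=29274.0 km
Leg 2 bearing: y=sinΔλ·cosφ2=0.50762787, x=cosφ1·sinφ2-sinφ1·cosφ2·cosΔλ=0.86097740; θ=atan2(y, x)=30.5234° ≈ 30.5°
Leg 3: φ1=0.6940965, φ2=0.2395988, Δφ=-0.4544977, Δλ=3.5852885 rad; a=sin²(Δφ/2)+cosφ1·cosφ2·sin²(Δλ/2)=0.7612840632; c=2·atan2(√a, √(1-a))=2.120656627; dist=6371·c=13510.703 ≈ 13510.7 km; running total=42784.7 km
Leg 3 bearing: y=sinΔλ·cosφ2=-0.41701724, x=cosφ1·sinφ2-sinφ1·cosφ2·cosΔλ=0.74365259; θ=atan2(y, x)=-29.2824° <0 so +360° → 330.7176° ≈ 330.7°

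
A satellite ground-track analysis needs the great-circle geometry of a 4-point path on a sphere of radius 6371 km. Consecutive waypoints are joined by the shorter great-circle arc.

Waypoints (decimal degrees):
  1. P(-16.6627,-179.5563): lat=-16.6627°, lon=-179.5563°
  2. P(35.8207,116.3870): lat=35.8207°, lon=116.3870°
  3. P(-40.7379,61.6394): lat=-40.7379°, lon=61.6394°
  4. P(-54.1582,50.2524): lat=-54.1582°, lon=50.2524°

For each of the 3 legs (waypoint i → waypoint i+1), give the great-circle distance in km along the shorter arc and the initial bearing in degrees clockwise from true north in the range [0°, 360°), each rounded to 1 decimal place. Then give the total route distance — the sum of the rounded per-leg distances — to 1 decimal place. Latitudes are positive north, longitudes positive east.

Leg 1: dist=8906.1 km, bearing=312.3°
Leg 2: dist=10181.6 km, bearing=218.2°
Leg 3: dist=1715.6 km, bearing=205.8°
Total: 20803.3 km

Leg 1: φ1=-0.2908190, φ2=0.6251892, Δφ=0.9160081, Δλ=5.1651850 rad; a=sin²(Δφ/2)+cosφ1·cosφ2·sin²(Δλ/2)=0.4139877505; c=2·atan2(√a, √(1-a))=1.397911889; dist=6371·c=8906.097 ≈ 8906.1 km; running total=8906.1 km
Leg 1 bearing: y=sinΔλ·cosφ2=-0.72914074, x=cosφ1·sinφ2-sinφ1·cosφ2·cosΔλ=0.66239064; θ=atan2(y, x)=-47.7463° <0 so +360° → 312.2537° ≈ 312.3°
Leg 2: φ1=0.6251892, φ2=-0.7110105, Δφ=-1.3361996, Δλ=-0.9555259 rad; a=sin²(Δφ/2)+cosφ1·cosφ2·sin²(Δλ/2)=0.5136619858; c=2·atan2(√a, √(1-a))=1.598123700; dist=6371·c=10181.646 ≈ 10181.6 km; running total=19087.7 km
Leg 2 bearing: y=sinΔλ·cosφ2=-0.61875329, x=cosφ1·sinφ2-sinφ1·cosφ2·cosΔλ=-0.78511003; θ=atan2(y, x)=-141.7580° <0 so +360° → 218.2420° ≈ 218.2°
Leg 3: φ1=-0.7110105, φ2=-0.9452389, Δφ=-0.2342284, Δλ=-0.1987406 rad; a=sin²(Δφ/2)+cosφ1·cosφ2·sin²(Δλ/2)=0.0180197694; c=2·atan2(√a, √(1-a))=0.269288389; dist=6371·c=1715.636 ≈ 1715.6 km; running total=20803.3 km
Leg 3 bearing: y=sinΔλ·cosφ2=-0.11560786, x=cosφ1·sinφ2-sinφ1·cosφ2·cosΔλ=-0.23961438; θ=atan2(y, x)=-154.2439° <0 so +360° → 205.7561° ≈ 205.8°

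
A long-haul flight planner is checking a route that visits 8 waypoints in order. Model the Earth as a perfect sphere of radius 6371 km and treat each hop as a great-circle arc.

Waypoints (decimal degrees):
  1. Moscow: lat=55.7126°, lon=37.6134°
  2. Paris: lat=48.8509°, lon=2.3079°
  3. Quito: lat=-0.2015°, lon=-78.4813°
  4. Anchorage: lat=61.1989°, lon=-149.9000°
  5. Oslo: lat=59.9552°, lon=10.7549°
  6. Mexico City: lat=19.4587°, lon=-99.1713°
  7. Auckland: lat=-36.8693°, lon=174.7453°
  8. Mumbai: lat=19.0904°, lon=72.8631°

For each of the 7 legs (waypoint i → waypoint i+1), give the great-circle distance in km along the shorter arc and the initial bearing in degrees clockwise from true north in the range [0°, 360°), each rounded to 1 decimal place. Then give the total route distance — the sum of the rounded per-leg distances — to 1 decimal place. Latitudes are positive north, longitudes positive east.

Leg 1: dist=2488.9 km, bearing=267.1°
Leg 2: dist=9352.2 km, bearing=262.9°
Leg 3: dist=9045.5 km, bearing=332.5°
Leg 4: dist=6441.5 km, bearing=11.3°
Leg 5: dist=9193.2 km, bearing=296.7°
Leg 6: dist=10956.2 km, bearing=233.8°
Leg 7: dist=12298.5 km, bearing=278.9°
Total: 59776.0 km

Leg 1: φ1=0.9723683, φ2=0.8526090, Δφ=-0.1197593, Δλ=-0.6161972 rad; a=sin²(Δφ/2)+cosφ1·cosφ2·sin²(Δλ/2)=0.0376697580; c=2·atan2(√a, √(1-a))=0.390653304; dist=6371·c=2488.852 ≈ 2488.9 km; running total=2488.9 km
Leg 1 bearing: y=sinΔλ·cosφ2=-0.38029387, x=cosφ1·sinφ2-sinφ1·cosφ2·cosΔλ=-0.01948230; θ=atan2(y, x)=-92.9327° <0 so +360° → 267.0673° ≈ 267.1°
Leg 2: φ1=0.8526090, φ2=-0.0035168, Δφ=-0.8561259, Δλ=-1.4100375 rad; a=sin²(Δφ/2)+cosφ1·cosφ2·sin²(Δλ/2)=0.4486606224; c=2·atan2(√a, √(1-a))=1.467936288; dist=6371·c=9352.222 ≈ 9352.2 km; running total=11841.1 km
Leg 2 bearing: y=sinΔλ·cosφ2=-0.98710001, x=cosφ1·sinφ2-sinφ1·cosφ2·cosΔλ=-0.12284401; θ=atan2(y, x)=-97.0940° <0 so +360° → 262.9060° ≈ 262.9°
Leg 3: φ1=-0.0035168, φ2=1.0681223, Δφ=1.0716391, Δλ=-1.2464915 rad; a=sin²(Δφ/2)+cosφ1·cosφ2·sin²(Δλ/2)=0.4247832941; c=2·atan2(√a, √(1-a))=1.419789668; dist=6371·c=9045.480 ≈ 9045.5 km; running total=20886.6 km
Leg 3 bearing: y=sinΔλ·cosφ2=-0.45665699, x=cosφ1·sinφ2-sinφ1·cosφ2·cosΔλ=0.87683190; θ=atan2(y, x)=-27.5107° <0 so +360° → 332.4893° ≈ 332.5°
Leg 4: φ1=1.0681223, φ2=1.0464156, Δφ=-0.0217067, Δλ=2.8039570 rad; a=sin²(Δφ/2)+cosφ1·cosφ2·sin²(Δλ/2)=0.2345198591; c=2·atan2(√a, √(1-a))=1.011062949; dist=6371·c=6441.482 ≈ 6441.5 km; running total=27328.1 km
Leg 4 bearing: y=sinΔλ·cosφ2=0.16585286, x=cosφ1·sinφ2-sinφ1·cosφ2·cosΔλ=0.83100783; θ=atan2(y, x)=11.2868° ≈ 11.3°
Leg 5: φ1=1.0464156, φ2=0.3396184, Δφ=-0.7067973, Δλ=-1.9185741 rad; a=sin²(Δφ/2)+cosφ1·cosφ2·sin²(Δλ/2)=0.4362613570; c=2·atan2(√a, √(1-a))=1.442971231; dist=6371·c=9193.170 ≈ 9193.2 km; running total=36521.3 km
Leg 5 bearing: y=sinΔλ·cosφ2=-0.88643377, x=cosφ1·sinφ2-sinφ1·cosφ2·cosΔλ=0.44495473; θ=atan2(y, x)=-63.3452° <0 so +360° → 296.6548° ≈ 296.7°
Leg 6: φ1=0.3396184, φ2=-0.6434907, Δφ=-0.9831091, Δλ=4.7807465 rad; a=sin²(Δφ/2)+cosφ1·cosφ2·sin²(Δλ/2)=0.5741754277; c=2·atan2(√a, √(1-a))=1.719696793; dist=6371·c=10956.188 ≈ 10956.2 km; running total=47477.5 km
Leg 6 bearing: y=sinΔλ·cosφ2=-0.79813787, x=cosφ1·sinφ2-sinφ1·cosφ2·cosΔλ=-0.58392462; θ=atan2(y, x)=-126.1895° <0 so +360° → 233.8105° ≈ 233.8°
Leg 7: φ1=-0.6434907, φ2=0.3331903, Δφ=0.9766810, Δλ=-1.7781798 rad; a=sin²(Δφ/2)+cosφ1·cosφ2·sin²(Δλ/2)=0.6759476904; c=2·atan2(√a, √(1-a))=1.930391556; dist=6371·c=12298.525 ≈ 12298.5 km; running total=59776.0 km
Leg 7 bearing: y=sinΔλ·cosφ2=-0.92475513, x=cosφ1·sinφ2-sinφ1·cosφ2·cosΔλ=0.14490546; θ=atan2(y, x)=-81.0944° <0 so +360° → 278.9056° ≈ 278.9°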